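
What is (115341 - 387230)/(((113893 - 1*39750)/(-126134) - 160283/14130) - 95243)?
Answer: 121145134472595/42442583029393 ≈ 2.8543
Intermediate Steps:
(115341 - 387230)/(((113893 - 1*39750)/(-126134) - 160283/14130) - 95243) = -271889/(((113893 - 39750)*(-1/126134) - 160283*1/14130) - 95243) = -271889/((74143*(-1/126134) - 160283/14130) - 95243) = -271889/((-74143/126134 - 160283/14130) - 95243) = -271889/(-5316194128/445568355 - 95243) = -271889/(-42442583029393/445568355) = -271889*(-445568355/42442583029393) = 121145134472595/42442583029393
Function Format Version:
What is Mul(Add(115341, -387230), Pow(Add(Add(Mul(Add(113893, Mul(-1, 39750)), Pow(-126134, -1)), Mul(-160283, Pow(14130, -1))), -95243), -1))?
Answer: Rational(121145134472595, 42442583029393) ≈ 2.8543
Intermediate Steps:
Mul(Add(115341, -387230), Pow(Add(Add(Mul(Add(113893, Mul(-1, 39750)), Pow(-126134, -1)), Mul(-160283, Pow(14130, -1))), -95243), -1)) = Mul(-271889, Pow(Add(Add(Mul(Add(113893, -39750), Rational(-1, 126134)), Mul(-160283, Rational(1, 14130))), -95243), -1)) = Mul(-271889, Pow(Add(Add(Mul(74143, Rational(-1, 126134)), Rational(-160283, 14130)), -95243), -1)) = Mul(-271889, Pow(Add(Add(Rational(-74143, 126134), Rational(-160283, 14130)), -95243), -1)) = Mul(-271889, Pow(Add(Rational(-5316194128, 445568355), -95243), -1)) = Mul(-271889, Pow(Rational(-42442583029393, 445568355), -1)) = Mul(-271889, Rational(-445568355, 42442583029393)) = Rational(121145134472595, 42442583029393)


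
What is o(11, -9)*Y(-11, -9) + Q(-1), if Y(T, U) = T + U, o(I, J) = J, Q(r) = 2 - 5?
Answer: 177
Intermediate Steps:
Q(r) = -3
o(11, -9)*Y(-11, -9) + Q(-1) = -9*(-11 - 9) - 3 = -9*(-20) - 3 = 180 - 3 = 177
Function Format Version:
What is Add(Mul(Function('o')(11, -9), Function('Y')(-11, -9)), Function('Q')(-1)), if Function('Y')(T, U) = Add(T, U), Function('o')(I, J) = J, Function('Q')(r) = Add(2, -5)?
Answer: 177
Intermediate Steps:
Function('Q')(r) = -3
Add(Mul(Function('o')(11, -9), Function('Y')(-11, -9)), Function('Q')(-1)) = Add(Mul(-9, Add(-11, -9)), -3) = Add(Mul(-9, -20), -3) = Add(180, -3) = 177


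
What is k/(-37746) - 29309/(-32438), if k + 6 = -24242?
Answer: 135203867/87457482 ≈ 1.5459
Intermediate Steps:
k = -24248 (k = -6 - 24242 = -24248)
k/(-37746) - 29309/(-32438) = -24248/(-37746) - 29309/(-32438) = -24248*(-1/37746) - 29309*(-1/32438) = 12124/18873 + 4187/4634 = 135203867/87457482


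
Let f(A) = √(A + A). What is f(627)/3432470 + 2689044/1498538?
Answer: 1344522/749269 + √1254/3432470 ≈ 1.7945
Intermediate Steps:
f(A) = √2*√A (f(A) = √(2*A) = √2*√A)
f(627)/3432470 + 2689044/1498538 = (√2*√627)/3432470 + 2689044/1498538 = √1254*(1/3432470) + 2689044*(1/1498538) = √1254/3432470 + 1344522/749269 = 1344522/749269 + √1254/3432470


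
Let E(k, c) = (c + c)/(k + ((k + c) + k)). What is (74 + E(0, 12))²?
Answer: 5776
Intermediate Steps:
E(k, c) = 2*c/(c + 3*k) (E(k, c) = (2*c)/(k + ((c + k) + k)) = (2*c)/(k + (c + 2*k)) = (2*c)/(c + 3*k) = 2*c/(c + 3*k))
(74 + E(0, 12))² = (74 + 2*12/(12 + 3*0))² = (74 + 2*12/(12 + 0))² = (74 + 2*12/12)² = (74 + 2*12*(1/12))² = (74 + 2)² = 76² = 5776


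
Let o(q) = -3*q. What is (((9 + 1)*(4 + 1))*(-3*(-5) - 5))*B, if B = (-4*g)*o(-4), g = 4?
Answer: -96000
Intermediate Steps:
B = -192 (B = (-4*4)*(-3*(-4)) = -16*12 = -192)
(((9 + 1)*(4 + 1))*(-3*(-5) - 5))*B = (((9 + 1)*(4 + 1))*(-3*(-5) - 5))*(-192) = ((10*5)*(15 - 5))*(-192) = (50*10)*(-192) = 500*(-192) = -96000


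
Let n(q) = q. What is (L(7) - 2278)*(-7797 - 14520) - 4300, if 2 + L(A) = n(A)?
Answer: 50722241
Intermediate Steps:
L(A) = -2 + A
(L(7) - 2278)*(-7797 - 14520) - 4300 = ((-2 + 7) - 2278)*(-7797 - 14520) - 4300 = (5 - 2278)*(-22317) - 4300 = -2273*(-22317) - 4300 = 50726541 - 4300 = 50722241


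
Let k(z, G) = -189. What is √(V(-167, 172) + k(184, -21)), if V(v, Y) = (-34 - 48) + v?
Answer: I*√438 ≈ 20.928*I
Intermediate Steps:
V(v, Y) = -82 + v
√(V(-167, 172) + k(184, -21)) = √((-82 - 167) - 189) = √(-249 - 189) = √(-438) = I*√438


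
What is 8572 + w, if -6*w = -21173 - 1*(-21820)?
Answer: 50785/6 ≈ 8464.2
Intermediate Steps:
w = -647/6 (w = -(-21173 - 1*(-21820))/6 = -(-21173 + 21820)/6 = -⅙*647 = -647/6 ≈ -107.83)
8572 + w = 8572 - 647/6 = 50785/6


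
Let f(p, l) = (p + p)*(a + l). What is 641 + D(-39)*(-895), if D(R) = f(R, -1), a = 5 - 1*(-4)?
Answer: 559121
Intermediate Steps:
a = 9 (a = 5 + 4 = 9)
f(p, l) = 2*p*(9 + l) (f(p, l) = (p + p)*(9 + l) = (2*p)*(9 + l) = 2*p*(9 + l))
D(R) = 16*R (D(R) = 2*R*(9 - 1) = 2*R*8 = 16*R)
641 + D(-39)*(-895) = 641 + (16*(-39))*(-895) = 641 - 624*(-895) = 641 + 558480 = 559121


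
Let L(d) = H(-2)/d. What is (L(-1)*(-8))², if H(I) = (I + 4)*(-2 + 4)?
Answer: 1024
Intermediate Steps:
H(I) = 8 + 2*I (H(I) = (4 + I)*2 = 8 + 2*I)
L(d) = 4/d (L(d) = (8 + 2*(-2))/d = (8 - 4)/d = 4/d)
(L(-1)*(-8))² = ((4/(-1))*(-8))² = ((4*(-1))*(-8))² = (-4*(-8))² = 32² = 1024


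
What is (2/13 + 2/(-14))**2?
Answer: 1/8281 ≈ 0.00012076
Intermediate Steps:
(2/13 + 2/(-14))**2 = (2*(1/13) + 2*(-1/14))**2 = (2/13 - 1/7)**2 = (1/91)**2 = 1/8281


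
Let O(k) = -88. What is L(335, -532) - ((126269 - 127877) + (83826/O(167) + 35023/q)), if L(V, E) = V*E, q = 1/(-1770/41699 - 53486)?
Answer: 3436619091421323/1834756 ≈ 1.8731e+9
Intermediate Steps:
q = -41699/2230314484 (q = 1/(-1770*1/41699 - 53486) = 1/(-1770/41699 - 53486) = 1/(-2230314484/41699) = -41699/2230314484 ≈ -1.8696e-5)
L(V, E) = E*V
L(335, -532) - ((126269 - 127877) + (83826/O(167) + 35023/q)) = -532*335 - ((126269 - 127877) + (83826/(-88) + 35023/(-41699/2230314484))) = -178220 - (-1608 + (83826*(-1/88) + 35023*(-2230314484/41699))) = -178220 - (-1608 + (-41913/44 - 78112304173132/41699)) = -178220 - (-1608 - 3436943131347995/1834756) = -178220 - 1*(-3436946081635643/1834756) = -178220 + 3436946081635643/1834756 = 3436619091421323/1834756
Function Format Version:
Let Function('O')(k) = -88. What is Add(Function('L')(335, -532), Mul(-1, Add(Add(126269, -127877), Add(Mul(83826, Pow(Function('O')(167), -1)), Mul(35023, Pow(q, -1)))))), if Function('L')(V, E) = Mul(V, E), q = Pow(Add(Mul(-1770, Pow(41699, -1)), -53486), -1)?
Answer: Rational(3436619091421323, 1834756) ≈ 1.8731e+9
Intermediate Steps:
q = Rational(-41699, 2230314484) (q = Pow(Add(Mul(-1770, Rational(1, 41699)), -53486), -1) = Pow(Add(Rational(-1770, 41699), -53486), -1) = Pow(Rational(-2230314484, 41699), -1) = Rational(-41699, 2230314484) ≈ -1.8696e-5)
Function('L')(V, E) = Mul(E, V)
Add(Function('L')(335, -532), Mul(-1, Add(Add(126269, -127877), Add(Mul(83826, Pow(Function('O')(167), -1)), Mul(35023, Pow(q, -1)))))) = Add(Mul(-532, 335), Mul(-1, Add(Add(126269, -127877), Add(Mul(83826, Pow(-88, -1)), Mul(35023, Pow(Rational(-41699, 2230314484), -1)))))) = Add(-178220, Mul(-1, Add(-1608, Add(Mul(83826, Rational(-1, 88)), Mul(35023, Rational(-2230314484, 41699)))))) = Add(-178220, Mul(-1, Add(-1608, Add(Rational(-41913, 44), Rational(-78112304173132, 41699))))) = Add(-178220, Mul(-1, Add(-1608, Rational(-3436943131347995, 1834756)))) = Add(-178220, Mul(-1, Rational(-3436946081635643, 1834756))) = Add(-178220, Rational(3436946081635643, 1834756)) = Rational(3436619091421323, 1834756)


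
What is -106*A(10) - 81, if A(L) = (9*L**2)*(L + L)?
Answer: -1908081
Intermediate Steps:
A(L) = 18*L**3 (A(L) = (9*L**2)*(2*L) = 18*L**3)
-106*A(10) - 81 = -1908*10**3 - 81 = -1908*1000 - 81 = -106*18000 - 81 = -1908000 - 81 = -1908081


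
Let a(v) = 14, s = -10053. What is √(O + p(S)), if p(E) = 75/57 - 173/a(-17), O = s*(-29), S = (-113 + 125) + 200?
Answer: √20627210730/266 ≈ 539.93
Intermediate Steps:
S = 212 (S = 12 + 200 = 212)
O = 291537 (O = -10053*(-29) = 291537)
p(E) = -2937/266 (p(E) = 75/57 - 173/14 = 75*(1/57) - 173*1/14 = 25/19 - 173/14 = -2937/266)
√(O + p(S)) = √(291537 - 2937/266) = √(77545905/266) = √20627210730/266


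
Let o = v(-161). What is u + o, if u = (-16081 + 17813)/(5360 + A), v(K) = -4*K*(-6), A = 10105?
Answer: -59755028/15465 ≈ -3863.9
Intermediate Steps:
v(K) = 24*K
o = -3864 (o = 24*(-161) = -3864)
u = 1732/15465 (u = (-16081 + 17813)/(5360 + 10105) = 1732/15465 ≈ 0.11199)
u + o = 1732/15465 - 3864 = -59755028/15465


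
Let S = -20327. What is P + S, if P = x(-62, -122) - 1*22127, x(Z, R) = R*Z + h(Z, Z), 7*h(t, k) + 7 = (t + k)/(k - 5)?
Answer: -16363755/469 ≈ -34891.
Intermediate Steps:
h(t, k) = -1 + (k + t)/(7*(-5 + k)) (h(t, k) = -1 + ((t + k)/(k - 5))/7 = -1 + ((k + t)/(-5 + k))/7 = -1 + (k + t)/(7*(-5 + k)))
x(Z, R) = R*Z + (35 - 5*Z)/(7*(-5 + Z)) (x(Z, R) = R*Z + (35 + Z - 6*Z)/(7*(-5 + Z)) = R*Z + (35 - 5*Z)/(7*(-5 + Z)))
P = -6830392/469 (P = (5 - 5/7*(-62) - 122*(-62)*(-5 - 62))/(-5 - 62) - 1*22127 = (5 + 310/7 - 122*(-62)*(-67))/(-67) - 22127 = -(5 + 310/7 - 506788)/67 - 22127 = -1/67*(-3547171/7) - 22127 = 3547171/469 - 22127 = -6830392/469 ≈ -14564.)
P + S = -6830392/469 - 20327 = -16363755/469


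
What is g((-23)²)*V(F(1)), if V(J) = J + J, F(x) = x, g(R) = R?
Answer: 1058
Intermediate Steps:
V(J) = 2*J
g((-23)²)*V(F(1)) = (-23)²*(2*1) = 529*2 = 1058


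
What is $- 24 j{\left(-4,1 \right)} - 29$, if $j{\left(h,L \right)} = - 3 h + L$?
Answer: $-341$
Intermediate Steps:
$j{\left(h,L \right)} = L - 3 h$
$- 24 j{\left(-4,1 \right)} - 29 = - 24 \left(1 - -12\right) - 29 = - 24 \left(1 + 12\right) - 29 = \left(-24\right) 13 - 29 = -312 - 29 = -341$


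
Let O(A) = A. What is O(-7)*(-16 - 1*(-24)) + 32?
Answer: -24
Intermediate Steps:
O(-7)*(-16 - 1*(-24)) + 32 = -7*(-16 - 1*(-24)) + 32 = -7*(-16 + 24) + 32 = -7*8 + 32 = -56 + 32 = -24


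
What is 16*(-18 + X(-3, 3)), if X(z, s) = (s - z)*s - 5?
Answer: -80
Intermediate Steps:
X(z, s) = -5 + s*(s - z) (X(z, s) = s*(s - z) - 5 = -5 + s*(s - z))
16*(-18 + X(-3, 3)) = 16*(-18 + (-5 + 3² - 1*3*(-3))) = 16*(-18 + (-5 + 9 + 9)) = 16*(-18 + 13) = 16*(-5) = -80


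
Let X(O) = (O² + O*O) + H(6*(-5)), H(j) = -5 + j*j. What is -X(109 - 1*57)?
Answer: -6303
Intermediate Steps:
H(j) = -5 + j²
X(O) = 895 + 2*O² (X(O) = (O² + O*O) + (-5 + (6*(-5))²) = (O² + O²) + (-5 + (-30)²) = 2*O² + (-5 + 900) = 2*O² + 895 = 895 + 2*O²)
-X(109 - 1*57) = -(895 + 2*(109 - 1*57)²) = -(895 + 2*(109 - 57)²) = -(895 + 2*52²) = -(895 + 2*2704) = -(895 + 5408) = -1*6303 = -6303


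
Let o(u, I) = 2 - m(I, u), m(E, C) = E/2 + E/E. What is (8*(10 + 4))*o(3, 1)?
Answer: 56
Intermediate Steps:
m(E, C) = 1 + E/2 (m(E, C) = E*(1/2) + 1 = E/2 + 1 = 1 + E/2)
o(u, I) = 1 - I/2 (o(u, I) = 2 - (1 + I/2) = 2 + (-1 - I/2) = 1 - I/2)
(8*(10 + 4))*o(3, 1) = (8*(10 + 4))*(1 - 1/2*1) = (8*14)*(1 - 1/2) = 112*(1/2) = 56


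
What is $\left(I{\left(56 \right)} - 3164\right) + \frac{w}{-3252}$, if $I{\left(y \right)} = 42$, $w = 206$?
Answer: $- \frac{5076475}{1626} \approx -3122.1$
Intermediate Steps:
$\left(I{\left(56 \right)} - 3164\right) + \frac{w}{-3252} = \left(42 - 3164\right) + \frac{206}{-3252} = -3122 + 206 \left(- \frac{1}{3252}\right) = -3122 - \frac{103}{1626} = - \frac{5076475}{1626}$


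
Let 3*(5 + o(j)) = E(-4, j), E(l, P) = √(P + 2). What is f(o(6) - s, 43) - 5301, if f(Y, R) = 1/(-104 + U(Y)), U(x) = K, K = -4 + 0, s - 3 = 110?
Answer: -572509/108 ≈ -5301.0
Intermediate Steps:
s = 113 (s = 3 + 110 = 113)
K = -4
U(x) = -4
E(l, P) = √(2 + P)
o(j) = -5 + √(2 + j)/3
f(Y, R) = -1/108 (f(Y, R) = 1/(-104 - 4) = 1/(-108) = -1/108)
f(o(6) - s, 43) - 5301 = -1/108 - 5301 = -572509/108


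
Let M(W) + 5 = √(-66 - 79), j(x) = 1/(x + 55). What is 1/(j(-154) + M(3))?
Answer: -49104/1667161 - 9801*I*√145/1667161 ≈ -0.029454 - 0.070791*I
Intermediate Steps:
j(x) = 1/(55 + x)
M(W) = -5 + I*√145 (M(W) = -5 + √(-66 - 79) = -5 + √(-145) = -5 + I*√145)
1/(j(-154) + M(3)) = 1/(1/(55 - 154) + (-5 + I*√145)) = 1/(1/(-99) + (-5 + I*√145)) = 1/(-1/99 + (-5 + I*√145)) = 1/(-496/99 + I*√145)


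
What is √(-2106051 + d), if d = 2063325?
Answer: I*√42726 ≈ 206.7*I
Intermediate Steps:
√(-2106051 + d) = √(-2106051 + 2063325) = √(-42726) = I*√42726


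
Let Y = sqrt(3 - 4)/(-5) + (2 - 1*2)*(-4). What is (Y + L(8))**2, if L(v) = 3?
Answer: (15 - I)**2/25 ≈ 8.96 - 1.2*I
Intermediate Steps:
Y = -I/5 (Y = sqrt(-1)*(-1/5) + (2 - 2)*(-4) = I*(-1/5) + 0*(-4) = -I/5 + 0 = -I/5 ≈ -0.2*I)
(Y + L(8))**2 = (-I/5 + 3)**2 = (3 - I/5)**2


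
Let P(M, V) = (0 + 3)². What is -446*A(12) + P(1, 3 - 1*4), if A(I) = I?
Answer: -5343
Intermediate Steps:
P(M, V) = 9 (P(M, V) = 3² = 9)
-446*A(12) + P(1, 3 - 1*4) = -446*12 + 9 = -5352 + 9 = -5343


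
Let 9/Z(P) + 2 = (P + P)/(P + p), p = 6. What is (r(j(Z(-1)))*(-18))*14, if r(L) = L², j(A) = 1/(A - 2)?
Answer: -4032/529 ≈ -7.6219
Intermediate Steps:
Z(P) = 9/(-2 + 2*P/(6 + P)) (Z(P) = 9/(-2 + (P + P)/(P + 6)) = 9/(-2 + (2*P)/(6 + P)) = 9/(-2 + 2*P/(6 + P)))
j(A) = 1/(-2 + A)
(r(j(Z(-1)))*(-18))*14 = ((1/(-2 + (-9/2 - ¾*(-1))))²*(-18))*14 = ((1/(-2 + (-9/2 + ¾)))²*(-18))*14 = ((1/(-2 - 15/4))²*(-18))*14 = ((1/(-23/4))²*(-18))*14 = ((-4/23)²*(-18))*14 = ((16/529)*(-18))*14 = -288/529*14 = -4032/529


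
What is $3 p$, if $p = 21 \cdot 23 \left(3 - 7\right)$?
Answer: $-5796$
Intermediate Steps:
$p = -1932$ ($p = 483 \left(3 - 7\right) = 483 \left(-4\right) = -1932$)
$3 p = 3 \left(-1932\right) = -5796$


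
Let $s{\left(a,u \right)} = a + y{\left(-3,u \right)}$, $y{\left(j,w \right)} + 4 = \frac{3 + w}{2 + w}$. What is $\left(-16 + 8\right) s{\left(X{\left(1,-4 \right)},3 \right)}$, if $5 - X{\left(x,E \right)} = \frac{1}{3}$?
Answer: $- \frac{224}{15} \approx -14.933$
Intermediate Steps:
$y{\left(j,w \right)} = -4 + \frac{3 + w}{2 + w}$
$X{\left(x,E \right)} = \frac{14}{3}$ ($X{\left(x,E \right)} = 5 - \frac{1}{3} = \frac{14}{3}$)
$s{\left(a,u \right)} = a + \frac{-5 - 3 u}{2 + u}$
$\left(-16 + 8\right) s{\left(X{\left(1,-4 \right)},3 \right)} = \left(-16 + 8\right) \frac{-5 - 9 + \frac{14 \left(2 + 3\right)}{3}}{2 + 3} = - 8 \frac{-5 - 9 + \frac{14}{3} \cdot 5}{5} = - 8 \frac{-5 - 9 + \frac{70}{3}}{5} = - 8 \cdot \frac{1}{5} \cdot \frac{28}{3} = \left(-8\right) \frac{28}{15} = - \frac{224}{15}$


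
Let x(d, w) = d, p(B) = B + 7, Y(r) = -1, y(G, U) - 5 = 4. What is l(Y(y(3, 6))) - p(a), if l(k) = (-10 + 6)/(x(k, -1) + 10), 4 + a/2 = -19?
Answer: 347/9 ≈ 38.556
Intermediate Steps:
a = -46 (a = -8 + 2*(-19) = -8 - 38 = -46)
y(G, U) = 9 (y(G, U) = 5 + 4 = 9)
p(B) = 7 + B
l(k) = -4/(10 + k) (l(k) = (-10 + 6)/(k + 10) = -4/(10 + k))
l(Y(y(3, 6))) - p(a) = -4/(10 - 1) - (7 - 46) = -4/9 - 1*(-39) = -4*1/9 + 39 = -4/9 + 39 = 347/9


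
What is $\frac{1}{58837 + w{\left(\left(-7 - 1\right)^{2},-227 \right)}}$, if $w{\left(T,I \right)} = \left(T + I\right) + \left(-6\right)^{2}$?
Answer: $\frac{1}{58710} \approx 1.7033 \cdot 10^{-5}$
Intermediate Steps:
$w{\left(T,I \right)} = 36 + I + T$ ($w{\left(T,I \right)} = \left(I + T\right) + 36 = 36 + I + T$)
$\frac{1}{58837 + w{\left(\left(-7 - 1\right)^{2},-227 \right)}} = \frac{1}{58837 + \left(36 - 227 + \left(-7 - 1\right)^{2}\right)} = \frac{1}{58837 + \left(36 - 227 + \left(-8\right)^{2}\right)} = \frac{1}{58837 + \left(36 - 227 + 64\right)} = \frac{1}{58837 - 127} = \frac{1}{58710}$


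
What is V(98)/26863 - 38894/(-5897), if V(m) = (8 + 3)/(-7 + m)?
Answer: 95077731369/14415411101 ≈ 6.5956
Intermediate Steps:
V(m) = 11/(-7 + m)
V(98)/26863 - 38894/(-5897) = (11/(-7 + 98))/26863 - 38894/(-5897) = (11/91)*(1/26863) - 38894*(-1/5897) = (11*(1/91))*(1/26863) + 38894/5897 = (11/91)*(1/26863) + 38894/5897 = 11/2444533 + 38894/5897 = 95077731369/14415411101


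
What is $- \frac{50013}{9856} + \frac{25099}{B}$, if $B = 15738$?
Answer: $- \frac{269864425}{77556864} \approx -3.4796$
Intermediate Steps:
$- \frac{50013}{9856} + \frac{25099}{B} = - \frac{50013}{9856} + \frac{25099}{15738} = - \frac{269864425}{77556864}$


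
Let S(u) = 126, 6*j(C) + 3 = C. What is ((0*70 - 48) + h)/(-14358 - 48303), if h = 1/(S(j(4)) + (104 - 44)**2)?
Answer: 178847/233474886 ≈ 0.00076602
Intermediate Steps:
j(C) = -1/2 + C/6
h = 1/3726 (h = 1/(126 + (104 - 44)**2) = 1/(126 + 60**2) = 1/(126 + 3600) = 1/3726 ≈ 0.00026838)
((0*70 - 48) + h)/(-14358 - 48303) = ((0*70 - 48) + 1/3726)/(-14358 - 48303) = ((0 - 48) + 1/3726)/(-62661) = (-48 + 1/3726)*(-1/62661) = -178847/3726*(-1/62661) = 178847/233474886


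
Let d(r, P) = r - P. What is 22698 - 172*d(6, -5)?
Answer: 20806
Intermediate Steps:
22698 - 172*d(6, -5) = 22698 - 172*(6 - 1*(-5)) = 22698 - 172*(6 + 5) = 22698 - 172*11 = 22698 - 1892 = 20806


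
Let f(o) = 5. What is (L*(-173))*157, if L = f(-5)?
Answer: -135805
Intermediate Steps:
L = 5
(L*(-173))*157 = (5*(-173))*157 = -865*157 = -135805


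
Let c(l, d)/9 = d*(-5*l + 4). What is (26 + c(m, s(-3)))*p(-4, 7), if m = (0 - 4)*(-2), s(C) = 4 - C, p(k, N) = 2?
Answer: -4484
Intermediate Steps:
m = 8 (m = -4*(-2) = 8)
c(l, d) = 9*d*(4 - 5*l) (c(l, d) = 9*(d*(-5*l + 4)) = 9*(d*(4 - 5*l)) = 9*d*(4 - 5*l))
(26 + c(m, s(-3)))*p(-4, 7) = (26 + 9*(4 - 1*(-3))*(4 - 5*8))*2 = (26 + 9*(4 + 3)*(4 - 40))*2 = (26 + 9*7*(-36))*2 = (26 - 2268)*2 = -2242*2 = -4484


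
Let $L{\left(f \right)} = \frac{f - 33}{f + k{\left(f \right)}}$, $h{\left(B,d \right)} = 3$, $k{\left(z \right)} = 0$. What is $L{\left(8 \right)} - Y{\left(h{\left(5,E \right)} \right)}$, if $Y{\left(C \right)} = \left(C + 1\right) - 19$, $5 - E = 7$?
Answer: $\frac{95}{8} \approx 11.875$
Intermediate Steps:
$E = -2$ ($E = 5 - 7 = -2$)
$Y{\left(C \right)} = -18 + C$ ($Y{\left(C \right)} = \left(1 + C\right) - 19 = -18 + C$)
$L{\left(f \right)} = \frac{-33 + f}{f}$ ($L{\left(f \right)} = \frac{f - 33}{f + 0} = \frac{-33 + f}{f}$)
$L{\left(8 \right)} - Y{\left(h{\left(5,E \right)} \right)} = \frac{-33 + 8}{8} - \left(-18 + 3\right) = \frac{1}{8} \left(-25\right) - -15 = - \frac{25}{8} + 15 = \frac{95}{8}$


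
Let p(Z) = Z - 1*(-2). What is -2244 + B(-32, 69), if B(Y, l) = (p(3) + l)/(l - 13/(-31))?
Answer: -2413397/1076 ≈ -2242.9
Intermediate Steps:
p(Z) = 2 + Z (p(Z) = Z + 2 = 2 + Z)
B(Y, l) = (5 + l)/(13/31 + l) (B(Y, l) = ((2 + 3) + l)/(l - 13/(-31)) = (5 + l)/(l - 13*(-1/31)) = (5 + l)/(l + 13/31) = (5 + l)/(13/31 + l))
-2244 + B(-32, 69) = -2244 + 31*(5 + 69)/(13 + 31*69) = -2244 + 31*74/(13 + 2139) = -2244 + 31*74/2152 = -2244 + 31*(1/2152)*74 = -2244 + 1147/1076 = -2413397/1076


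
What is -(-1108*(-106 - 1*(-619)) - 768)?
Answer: 569172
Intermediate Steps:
-(-1108*(-106 - 1*(-619)) - 768) = -(-1108*(-106 + 619) - 768) = -(-1108*513 - 768) = -(-568404 - 768) = -1*(-569172) = 569172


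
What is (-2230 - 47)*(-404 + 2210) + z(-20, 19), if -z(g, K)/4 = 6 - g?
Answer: -4112366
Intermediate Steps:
z(g, K) = -24 + 4*g (z(g, K) = -4*(6 - g) = -24 + 4*g)
(-2230 - 47)*(-404 + 2210) + z(-20, 19) = (-2230 - 47)*(-404 + 2210) + (-24 + 4*(-20)) = -2277*1806 + (-24 - 80) = -4112262 - 104 = -4112366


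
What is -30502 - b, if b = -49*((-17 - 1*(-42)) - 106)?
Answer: -34471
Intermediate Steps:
b = 3969 (b = -49*((-17 + 42) - 106) = -49*(25 - 106) = -49*(-81) = 3969)
-30502 - b = -30502 - 1*3969 = -30502 - 3969 = -34471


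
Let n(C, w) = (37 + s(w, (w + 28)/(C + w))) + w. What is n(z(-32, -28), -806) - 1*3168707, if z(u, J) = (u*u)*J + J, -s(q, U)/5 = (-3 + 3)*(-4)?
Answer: -3169476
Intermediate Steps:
s(q, U) = 0 (s(q, U) = -5*(-3 + 3)*(-4) = -0*(-4) = -5*0 = 0)
z(u, J) = J + J*u² (z(u, J) = u²*J + J = J*u² + J = J + J*u²)
n(C, w) = 37 + w (n(C, w) = (37 + 0) + w = 37 + w)
n(z(-32, -28), -806) - 1*3168707 = (37 - 806) - 1*3168707 = -769 - 3168707 = -3169476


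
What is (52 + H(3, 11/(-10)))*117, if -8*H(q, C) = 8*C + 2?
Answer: 123669/20 ≈ 6183.5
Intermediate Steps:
H(q, C) = -¼ - C (H(q, C) = -(8*C + 2)/8 = -(2 + 8*C)/8 = -¼ - C)
(52 + H(3, 11/(-10)))*117 = (52 + (-¼ - 11/(-10)))*117 = (52 + (-¼ - 11*(-1)/10))*117 = (52 + (-¼ - 1*(-11/10)))*117 = (52 + (-¼ + 11/10))*117 = (52 + 17/20)*117 = (1057/20)*117 = 123669/20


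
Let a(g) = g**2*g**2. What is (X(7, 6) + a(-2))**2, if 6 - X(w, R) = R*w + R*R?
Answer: 3136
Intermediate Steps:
a(g) = g**4
X(w, R) = 6 - R**2 - R*w (X(w, R) = 6 - (R*w + R*R) = 6 - (R*w + R**2) = 6 - (R**2 + R*w) = 6 + (-R**2 - R*w) = 6 - R**2 - R*w)
(X(7, 6) + a(-2))**2 = ((6 - 1*6**2 - 1*6*7) + (-2)**4)**2 = ((6 - 1*36 - 42) + 16)**2 = ((6 - 36 - 42) + 16)**2 = (-72 + 16)**2 = (-56)**2 = 3136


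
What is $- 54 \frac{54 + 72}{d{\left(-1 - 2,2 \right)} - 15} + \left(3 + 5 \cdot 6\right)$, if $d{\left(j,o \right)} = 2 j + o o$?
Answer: $\frac{7365}{17} \approx 433.24$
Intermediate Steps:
$d{\left(j,o \right)} = o^{2} + 2 j$ ($d{\left(j,o \right)} = 2 j + o^{2} = o^{2} + 2 j$)
$- 54 \frac{54 + 72}{d{\left(-1 - 2,2 \right)} - 15} + \left(3 + 5 \cdot 6\right) = - 54 \frac{54 + 72}{\left(2^{2} + 2 \left(-1 - 2\right)\right) - 15} + \left(3 + 5 \cdot 6\right) = - 54 \frac{126}{\left(4 + 2 \left(-3\right)\right) - 15} + \left(3 + 30\right) = - 54 \frac{126}{\left(4 - 6\right) - 15} + 33 = - 54 \frac{126}{-2 - 15} + 33 = - 54 \frac{126}{-17} + 33 = - 54 \cdot 126 \left(- \frac{1}{17}\right) + 33 = \left(-54\right) \left(- \frac{126}{17}\right) + 33 = \frac{6804}{17} + 33 = \frac{7365}{17}$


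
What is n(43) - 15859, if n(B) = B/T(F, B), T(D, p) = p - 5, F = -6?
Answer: -602599/38 ≈ -15858.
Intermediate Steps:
T(D, p) = -5 + p
n(B) = B/(-5 + B)
n(43) - 15859 = 43/(-5 + 43) - 15859 = 43/38 - 15859 = -602599/38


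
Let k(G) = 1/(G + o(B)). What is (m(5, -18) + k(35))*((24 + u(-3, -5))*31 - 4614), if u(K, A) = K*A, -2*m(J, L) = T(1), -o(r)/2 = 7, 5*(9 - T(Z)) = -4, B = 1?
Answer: 231313/14 ≈ 16522.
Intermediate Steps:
T(Z) = 49/5 (T(Z) = 9 - ⅕*(-4) = 9 + ⅘ = 49/5)
o(r) = -14 (o(r) = -2*7 = -14)
k(G) = 1/(-14 + G) (k(G) = 1/(G - 14) = 1/(-14 + G))
m(J, L) = -49/10 (m(J, L) = -½*49/5 = -49/10)
u(K, A) = A*K
(m(5, -18) + k(35))*((24 + u(-3, -5))*31 - 4614) = (-49/10 + 1/(-14 + 35))*((24 - 5*(-3))*31 - 4614) = (-49/10 + 1/21)*((24 + 15)*31 - 4614) = (-49/10 + 1/21)*(39*31 - 4614) = -1019*(1209 - 4614)/210 = -1019/210*(-3405) = 231313/14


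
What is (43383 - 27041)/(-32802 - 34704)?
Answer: -8171/33753 ≈ -0.24208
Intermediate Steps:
(43383 - 27041)/(-32802 - 34704) = 16342/(-67506) = 16342*(-1/67506) = -8171/33753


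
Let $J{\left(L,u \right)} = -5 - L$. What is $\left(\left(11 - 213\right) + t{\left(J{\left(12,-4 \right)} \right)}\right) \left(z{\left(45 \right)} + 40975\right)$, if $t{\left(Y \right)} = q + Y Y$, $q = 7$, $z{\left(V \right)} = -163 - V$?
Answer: $3832098$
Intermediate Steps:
$t{\left(Y \right)} = 7 + Y^{2}$ ($t{\left(Y \right)} = 7 + Y Y = 7 + Y^{2}$)
$\left(\left(11 - 213\right) + t{\left(J{\left(12,-4 \right)} \right)}\right) \left(z{\left(45 \right)} + 40975\right) = \left(\left(11 - 213\right) + \left(7 + \left(-5 - 12\right)^{2}\right)\right) \left(\left(-163 - 45\right) + 40975\right) = \left(-202 + \left(7 + \left(-17\right)^{2}\right)\right) \left(-208 + 40975\right) = \left(-202 + \left(7 + 289\right)\right) 40767 = \left(-202 + 296\right) 40767 = 94 \cdot 40767 = 3832098$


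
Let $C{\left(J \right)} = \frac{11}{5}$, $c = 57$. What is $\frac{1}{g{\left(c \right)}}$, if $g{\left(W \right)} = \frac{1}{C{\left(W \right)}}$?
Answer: $\frac{11}{5} \approx 2.2$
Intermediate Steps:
$C{\left(J \right)} = \frac{11}{5}$ ($C{\left(J \right)} = 11 \cdot \frac{1}{5} = \frac{11}{5}$)
$g{\left(W \right)} = \frac{5}{11}$ ($g{\left(W \right)} = \frac{1}{\frac{11}{5}} = \frac{5}{11}$)
$\frac{1}{g{\left(c \right)}} = \frac{1}{\frac{5}{11}} = \frac{11}{5}$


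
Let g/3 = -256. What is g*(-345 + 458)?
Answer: -86784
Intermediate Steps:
g = -768 (g = 3*(-256) = -768)
g*(-345 + 458) = -768*(-345 + 458) = -768*113 = -86784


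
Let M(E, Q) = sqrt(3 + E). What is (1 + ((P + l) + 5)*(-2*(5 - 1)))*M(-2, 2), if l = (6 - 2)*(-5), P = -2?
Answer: 137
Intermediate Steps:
l = -20 (l = 4*(-5) = -20)
(1 + ((P + l) + 5)*(-2*(5 - 1)))*M(-2, 2) = (1 + ((-2 - 20) + 5)*(-2*(5 - 1)))*sqrt(3 - 2) = (1 + (-22 + 5)*(-2*4))*sqrt(1) = (1 - 17*(-8))*1 = (1 + 136)*1 = 137*1 = 137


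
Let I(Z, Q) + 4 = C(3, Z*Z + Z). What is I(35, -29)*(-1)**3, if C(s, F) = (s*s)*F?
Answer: -11336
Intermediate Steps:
C(s, F) = F*s**2 (C(s, F) = s**2*F = F*s**2)
I(Z, Q) = -4 + 9*Z + 9*Z**2 (I(Z, Q) = -4 + (Z*Z + Z)*3**2 = -4 + (Z**2 + Z)*9 = -4 + (Z + Z**2)*9 = -4 + (9*Z + 9*Z**2) = -4 + 9*Z + 9*Z**2)
I(35, -29)*(-1)**3 = (-4 + 9*35*(1 + 35))*(-1)**3 = (-4 + 9*35*36)*(-1) = (-4 + 11340)*(-1) = 11336*(-1) = -11336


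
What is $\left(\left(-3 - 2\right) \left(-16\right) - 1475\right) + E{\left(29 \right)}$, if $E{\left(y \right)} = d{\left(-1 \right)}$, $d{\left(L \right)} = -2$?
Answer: $-1397$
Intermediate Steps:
$E{\left(y \right)} = -2$
$\left(\left(-3 - 2\right) \left(-16\right) - 1475\right) + E{\left(29 \right)} = \left(\left(-3 - 2\right) \left(-16\right) - 1475\right) - 2 = \left(\left(-5\right) \left(-16\right) - 1475\right) - 2 = \left(80 - 1475\right) - 2 = -1395 - 2 = -1397$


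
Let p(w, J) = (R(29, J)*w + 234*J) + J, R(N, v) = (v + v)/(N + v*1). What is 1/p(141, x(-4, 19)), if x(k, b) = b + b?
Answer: 67/609026 ≈ 0.00011001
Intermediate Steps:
x(k, b) = 2*b
R(N, v) = 2*v/(N + v) (R(N, v) = (2*v)/(N + v) = 2*v/(N + v))
p(w, J) = 235*J + 2*J*w/(29 + J) (p(w, J) = ((2*J/(29 + J))*w + 234*J) + J = (2*J*w/(29 + J) + 234*J) + J = (234*J + 2*J*w/(29 + J)) + J = 235*J + 2*J*w/(29 + J))
1/p(141, x(-4, 19)) = 1/((2*19)*(6815 + 2*141 + 235*(2*19))/(29 + 2*19)) = 1/(38*(6815 + 282 + 235*38)/(29 + 38)) = 1/(38*(6815 + 282 + 8930)/67) = 1/(38*(1/67)*16027) = 1/(609026/67) = 67/609026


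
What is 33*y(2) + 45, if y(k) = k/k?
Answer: 78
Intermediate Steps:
y(k) = 1
33*y(2) + 45 = 33*1 + 45 = 33 + 45 = 78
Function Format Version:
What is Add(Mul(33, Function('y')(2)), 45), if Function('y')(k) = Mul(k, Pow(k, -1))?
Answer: 78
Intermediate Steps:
Function('y')(k) = 1
Add(Mul(33, Function('y')(2)), 45) = Add(Mul(33, 1), 45) = Add(33, 45) = 78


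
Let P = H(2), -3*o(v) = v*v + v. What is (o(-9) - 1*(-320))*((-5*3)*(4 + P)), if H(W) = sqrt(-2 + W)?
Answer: -17760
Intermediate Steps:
o(v) = -v/3 - v**2/3 (o(v) = -(v*v + v)/3 = -(v**2 + v)/3 = -(v + v**2)/3 = -v/3 - v**2/3)
P = 0 (P = sqrt(-2 + 2) = sqrt(0) = 0)
(o(-9) - 1*(-320))*((-5*3)*(4 + P)) = (-1/3*(-9)*(1 - 9) - 1*(-320))*((-5*3)*(4 + 0)) = (-1/3*(-9)*(-8) + 320)*(-15*4) = (-24 + 320)*(-60) = 296*(-60) = -17760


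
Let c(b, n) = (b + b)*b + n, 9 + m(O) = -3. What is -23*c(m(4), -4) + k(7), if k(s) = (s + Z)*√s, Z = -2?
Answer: -6532 + 5*√7 ≈ -6518.8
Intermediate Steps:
m(O) = -12 (m(O) = -9 - 3 = -12)
k(s) = √s*(-2 + s) (k(s) = (s - 2)*√s = (-2 + s)*√s = √s*(-2 + s))
c(b, n) = n + 2*b² (c(b, n) = (2*b)*b + n = 2*b² + n = n + 2*b²)
-23*c(m(4), -4) + k(7) = -23*(-4 + 2*(-12)²) + √7*(-2 + 7) = -23*(-4 + 2*144) + √7*5 = -23*(-4 + 288) + 5*√7 = -23*284 + 5*√7 = -6532 + 5*√7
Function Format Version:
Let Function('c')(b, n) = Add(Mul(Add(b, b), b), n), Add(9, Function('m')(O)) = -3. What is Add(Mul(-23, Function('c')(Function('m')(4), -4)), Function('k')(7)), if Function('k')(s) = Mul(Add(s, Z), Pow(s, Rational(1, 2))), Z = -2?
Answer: Add(-6532, Mul(5, Pow(7, Rational(1, 2)))) ≈ -6518.8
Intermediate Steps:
Function('m')(O) = -12 (Function('m')(O) = Add(-9, -3) = -12)
Function('k')(s) = Mul(Pow(s, Rational(1, 2)), Add(-2, s)) (Function('k')(s) = Mul(Add(s, -2), Pow(s, Rational(1, 2))) = Mul(Add(-2, s), Pow(s, Rational(1, 2))) = Mul(Pow(s, Rational(1, 2)), Add(-2, s)))
Function('c')(b, n) = Add(n, Mul(2, Pow(b, 2))) (Function('c')(b, n) = Add(Mul(Mul(2, b), b), n) = Add(Mul(2, Pow(b, 2)), n) = Add(n, Mul(2, Pow(b, 2))))
Add(Mul(-23, Function('c')(Function('m')(4), -4)), Function('k')(7)) = Add(Mul(-23, Add(-4, Mul(2, Pow(-12, 2)))), Mul(Pow(7, Rational(1, 2)), Add(-2, 7))) = Add(Mul(-23, Add(-4, Mul(2, 144))), Mul(Pow(7, Rational(1, 2)), 5)) = Add(Mul(-23, Add(-4, 288)), Mul(5, Pow(7, Rational(1, 2)))) = Add(Mul(-23, 284), Mul(5, Pow(7, Rational(1, 2)))) = Add(-6532, Mul(5, Pow(7, Rational(1, 2))))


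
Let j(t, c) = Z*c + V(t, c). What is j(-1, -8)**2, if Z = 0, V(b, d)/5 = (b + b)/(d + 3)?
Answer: 4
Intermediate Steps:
V(b, d) = 10*b/(3 + d) (V(b, d) = 5*((b + b)/(d + 3)) = 5*((2*b)/(3 + d)) = 5*(2*b/(3 + d)) = 10*b/(3 + d))
j(t, c) = 10*t/(3 + c) (j(t, c) = 0*c + 10*t/(3 + c) = 0 + 10*t/(3 + c) = 10*t/(3 + c))
j(-1, -8)**2 = (10*(-1)/(3 - 8))**2 = (10*(-1)/(-5))**2 = (10*(-1)*(-1/5))**2 = 2**2 = 4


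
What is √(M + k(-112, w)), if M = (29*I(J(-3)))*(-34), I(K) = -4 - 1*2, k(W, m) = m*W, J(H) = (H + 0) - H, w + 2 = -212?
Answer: 2*√7471 ≈ 172.87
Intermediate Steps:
w = -214 (w = -2 - 212 = -214)
J(H) = 0 (J(H) = H - H = 0)
k(W, m) = W*m
I(K) = -6 (I(K) = -4 - 2 = -6)
M = 5916 (M = (29*(-6))*(-34) = -174*(-34) = 5916)
√(M + k(-112, w)) = √(5916 - 112*(-214)) = √(5916 + 23968) = √29884 = 2*√7471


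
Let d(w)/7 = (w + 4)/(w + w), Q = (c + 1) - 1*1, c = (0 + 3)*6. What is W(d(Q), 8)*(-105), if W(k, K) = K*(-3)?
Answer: 2520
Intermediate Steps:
c = 18 (c = 3*6 = 18)
Q = 18 (Q = (18 + 1) - 1*1 = 19 - 1 = 18)
d(w) = 7*(4 + w)/(2*w) (d(w) = 7*((w + 4)/(w + w)) = 7*((4 + w)/((2*w))) = 7*((4 + w)*(1/(2*w))) = 7*((4 + w)/(2*w)) = 7*(4 + w)/(2*w))
W(k, K) = -3*K
W(d(Q), 8)*(-105) = -3*8*(-105) = -24*(-105) = 2520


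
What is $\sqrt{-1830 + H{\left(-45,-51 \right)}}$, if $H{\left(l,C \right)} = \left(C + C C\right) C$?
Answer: $2 i \sqrt{32970} \approx 363.15 i$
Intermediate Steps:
$H{\left(l,C \right)} = C \left(C + C^{2}\right)$ ($H{\left(l,C \right)} = \left(C + C^{2}\right) C = C \left(C + C^{2}\right)$)
$\sqrt{-1830 + H{\left(-45,-51 \right)}} = \sqrt{-1830 + \left(-51\right)^{2} \left(1 - 51\right)} = \sqrt{-1830 + 2601 \left(-50\right)} = \sqrt{-1830 - 130050} = \sqrt{-131880} = 2 i \sqrt{32970}$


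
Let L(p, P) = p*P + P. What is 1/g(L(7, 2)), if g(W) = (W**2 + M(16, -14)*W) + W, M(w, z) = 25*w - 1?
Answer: 1/6656 ≈ 0.00015024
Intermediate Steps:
L(p, P) = P + P*p (L(p, P) = P*p + P = P + P*p)
M(w, z) = -1 + 25*w
g(W) = W**2 + 400*W (g(W) = (W**2 + (-1 + 25*16)*W) + W = (W**2 + (-1 + 400)*W) + W = (W**2 + 399*W) + W = W**2 + 400*W)
1/g(L(7, 2)) = 1/((2*(1 + 7))*(400 + 2*(1 + 7))) = 1/((2*8)*(400 + 2*8)) = 1/(16*(400 + 16)) = 1/(16*416) = 1/6656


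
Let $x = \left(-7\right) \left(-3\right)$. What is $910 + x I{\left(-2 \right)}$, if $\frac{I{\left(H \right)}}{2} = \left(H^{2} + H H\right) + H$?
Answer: $1162$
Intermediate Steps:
$x = 21$
$I{\left(H \right)} = 2 H + 4 H^{2}$ ($I{\left(H \right)} = 2 \left(\left(H^{2} + H H\right) + H\right) = 2 \left(\left(H^{2} + H^{2}\right) + H\right) = 2 \left(2 H^{2} + H\right) = 2 \left(H + 2 H^{2}\right) = 2 H + 4 H^{2}$)
$910 + x I{\left(-2 \right)} = 910 + 21 \cdot 2 \left(-2\right) \left(1 + 2 \left(-2\right)\right) = 910 + 21 \cdot 2 \left(-2\right) \left(1 - 4\right) = 910 + 21 \cdot 2 \left(-2\right) \left(-3\right) = 910 + 21 \cdot 12 = 910 + 252 = 1162$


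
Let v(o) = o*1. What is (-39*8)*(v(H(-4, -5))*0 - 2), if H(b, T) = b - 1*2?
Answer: 624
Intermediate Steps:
H(b, T) = -2 + b (H(b, T) = b - 2 = -2 + b)
v(o) = o
(-39*8)*(v(H(-4, -5))*0 - 2) = (-39*8)*((-2 - 4)*0 - 2) = -312*(-6*0 - 2) = -312*(0 - 2) = -312*(-2) = 624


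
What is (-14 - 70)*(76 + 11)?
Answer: -7308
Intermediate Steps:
(-14 - 70)*(76 + 11) = -84*87 = -7308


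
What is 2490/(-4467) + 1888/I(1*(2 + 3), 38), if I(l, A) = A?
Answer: 1389846/28291 ≈ 49.127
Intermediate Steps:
2490/(-4467) + 1888/I(1*(2 + 3), 38) = 2490/(-4467) + 1888/38 = 2490*(-1/4467) + 1888*(1/38) = -830/1489 + 944/19 = 1389846/28291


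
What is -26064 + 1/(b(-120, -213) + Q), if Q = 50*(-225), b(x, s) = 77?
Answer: -291213073/11173 ≈ -26064.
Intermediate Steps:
Q = -11250
-26064 + 1/(b(-120, -213) + Q) = -26064 + 1/(77 - 11250) = -26064 + 1/(-11173) = -26064 - 1/11173 = -291213073/11173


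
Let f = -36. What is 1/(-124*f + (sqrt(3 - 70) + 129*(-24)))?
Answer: 1368/1871491 - I*sqrt(67)/1871491 ≈ 0.00073097 - 4.3737e-6*I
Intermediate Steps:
1/(-124*f + (sqrt(3 - 70) + 129*(-24))) = 1/(-124*(-36) + (sqrt(3 - 70) + 129*(-24))) = 1/(4464 + (sqrt(-67) - 3096)) = 1/(4464 + (I*sqrt(67) - 3096)) = 1/(4464 + (-3096 + I*sqrt(67))) = 1/(1368 + I*sqrt(67))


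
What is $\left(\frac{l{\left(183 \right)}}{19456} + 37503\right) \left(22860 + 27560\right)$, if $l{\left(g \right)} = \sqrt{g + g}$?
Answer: $1890901260 + \frac{12605 \sqrt{366}}{4864} \approx 1.8909 \cdot 10^{9}$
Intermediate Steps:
$l{\left(g \right)} = \sqrt{2} \sqrt{g}$ ($l{\left(g \right)} = \sqrt{2 g} = \sqrt{2} \sqrt{g}$)
$\left(\frac{l{\left(183 \right)}}{19456} + 37503\right) \left(22860 + 27560\right) = \left(\frac{\sqrt{2} \sqrt{183}}{19456} + 37503\right) \left(22860 + 27560\right) = \left(\sqrt{366} \cdot \frac{1}{19456} + 37503\right) 50420 = \left(\frac{\sqrt{366}}{19456} + 37503\right) 50420 = \left(37503 + \frac{\sqrt{366}}{19456}\right) 50420 = 1890901260 + \frac{12605 \sqrt{366}}{4864}$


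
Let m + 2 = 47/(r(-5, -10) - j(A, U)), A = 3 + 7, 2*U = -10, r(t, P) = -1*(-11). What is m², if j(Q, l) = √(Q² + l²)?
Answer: 275875/8 + 123375*√5/8 ≈ 68969.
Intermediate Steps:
r(t, P) = 11
U = -5 (U = (½)*(-10) = -5)
A = 10
m = -2 + 47/(11 - 5*√5) (m = -2 + 47/(11 - √(10² + (-5)²)) = -2 + 47/(11 - √(100 + 25)) = -2 + 47/(11 - √125) = -2 + 47/(11 - 5*√5) ≈ -262.62)
m² = (-525/4 - 235*√5/4)²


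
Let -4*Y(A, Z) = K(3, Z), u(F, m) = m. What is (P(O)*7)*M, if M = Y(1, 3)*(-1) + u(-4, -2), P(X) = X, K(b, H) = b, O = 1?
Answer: -35/4 ≈ -8.7500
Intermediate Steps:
Y(A, Z) = -3/4 (Y(A, Z) = -1/4*3 = -3/4)
M = -5/4 (M = -3/4*(-1) - 2 = 3/4 - 2 = -5/4 ≈ -1.2500)
(P(O)*7)*M = (1*7)*(-5/4) = 7*(-5/4) = -35/4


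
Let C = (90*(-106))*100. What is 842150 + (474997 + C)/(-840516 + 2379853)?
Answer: 1296352175547/1539337 ≈ 8.4215e+5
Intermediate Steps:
C = -954000 (C = -9540*100 = -954000)
842150 + (474997 + C)/(-840516 + 2379853) = 842150 + (474997 - 954000)/(-840516 + 2379853) = 842150 - 479003/1539337 = 1296352175547/1539337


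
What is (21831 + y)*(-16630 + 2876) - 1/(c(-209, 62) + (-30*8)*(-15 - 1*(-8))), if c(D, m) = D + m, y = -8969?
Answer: -271193752285/1533 ≈ -1.7690e+8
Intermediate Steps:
(21831 + y)*(-16630 + 2876) - 1/(c(-209, 62) + (-30*8)*(-15 - 1*(-8))) = (21831 - 8969)*(-16630 + 2876) - 1/((-209 + 62) + (-30*8)*(-15 - 1*(-8))) = 12862*(-13754) - 1/(-147 - 240*(-15 + 8)) = -176903948 - 1/(-147 - 240*(-7)) = -176903948 - 1/(-147 + 1680) = -176903948 - 1/1533 = -271193752285/1533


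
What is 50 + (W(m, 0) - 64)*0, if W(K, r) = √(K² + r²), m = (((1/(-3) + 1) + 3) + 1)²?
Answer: 50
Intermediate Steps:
m = 196/9 (m = (((-⅓ + 1) + 3) + 1)² = ((⅔ + 3) + 1)² = (11/3 + 1)² = (14/3)² = 196/9 ≈ 21.778)
50 + (W(m, 0) - 64)*0 = 50 + (√((196/9)² + 0²) - 64)*0 = 50 + (√(38416/81 + 0) - 64)*0 = 50 + (√(38416/81) - 64)*0 = 50 + (196/9 - 64)*0 = 50 - 380/9*0 = 50 + 0 = 50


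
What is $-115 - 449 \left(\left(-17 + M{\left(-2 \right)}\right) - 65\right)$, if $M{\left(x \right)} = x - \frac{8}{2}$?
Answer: $39397$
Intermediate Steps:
$M{\left(x \right)} = -4 + x$ ($M{\left(x \right)} = x - 4 = -4 + x$)
$-115 - 449 \left(\left(-17 + M{\left(-2 \right)}\right) - 65\right) = -115 - 449 \left(\left(-17 - 6\right) - 65\right) = -115 - 449 \left(-23 - 65\right) = -115 - -39512 = -115 + 39512 = 39397$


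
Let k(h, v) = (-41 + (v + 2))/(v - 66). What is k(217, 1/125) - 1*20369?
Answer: -168019007/8249 ≈ -20368.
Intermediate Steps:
k(h, v) = (-39 + v)/(-66 + v) (k(h, v) = (-41 + (2 + v))/(-66 + v) = (-39 + v)/(-66 + v))
k(217, 1/125) - 1*20369 = (-39 + 1/125)/(-66 + 1/125) - 1*20369 = (-39 + 1/125)/(-66 + 1/125) - 20369 = -4874/125/(-8249/125) - 20369 = -125/8249*(-4874/125) - 20369 = 4874/8249 - 20369 = -168019007/8249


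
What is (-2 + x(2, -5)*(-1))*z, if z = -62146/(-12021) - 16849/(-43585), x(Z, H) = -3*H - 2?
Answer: -2911175239/34929019 ≈ -83.345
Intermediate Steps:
x(Z, H) = -2 - 3*H
z = 2911175239/523935285 (z = -62146*(-1/12021) - 16849*(-1/43585) = 62146/12021 + 16849/43585 = 2911175239/523935285 ≈ 5.5564)
(-2 + x(2, -5)*(-1))*z = (-2 + (-2 - 3*(-5))*(-1))*(2911175239/523935285) = (-2 + (-2 + 15)*(-1))*(2911175239/523935285) = (-2 + 13*(-1))*(2911175239/523935285) = (-2 - 13)*(2911175239/523935285) = -15*2911175239/523935285 = -2911175239/34929019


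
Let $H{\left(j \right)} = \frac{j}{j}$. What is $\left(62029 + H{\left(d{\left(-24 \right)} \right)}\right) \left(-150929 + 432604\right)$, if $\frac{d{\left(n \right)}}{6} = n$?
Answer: $17472300250$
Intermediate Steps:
$d{\left(n \right)} = 6 n$
$H{\left(j \right)} = 1$
$\left(62029 + H{\left(d{\left(-24 \right)} \right)}\right) \left(-150929 + 432604\right) = \left(62029 + 1\right) \left(-150929 + 432604\right) = 62030 \cdot 281675 = 17472300250$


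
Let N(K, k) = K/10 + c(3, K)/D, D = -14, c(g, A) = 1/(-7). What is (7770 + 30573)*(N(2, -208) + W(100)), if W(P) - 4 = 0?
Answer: 79101609/490 ≈ 1.6143e+5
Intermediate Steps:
c(g, A) = -1/7
W(P) = 4 (W(P) = 4 + 0 = 4)
N(K, k) = 1/98 + K/10 (N(K, k) = K/10 - 1/7/(-14) = K*(1/10) - 1/7*(-1/14) = K/10 + 1/98 = 1/98 + K/10)
(7770 + 30573)*(N(2, -208) + W(100)) = (7770 + 30573)*((1/98 + (1/10)*2) + 4) = 38343*((1/98 + 1/5) + 4) = 38343*(103/490 + 4) = 38343*(2063/490) = 79101609/490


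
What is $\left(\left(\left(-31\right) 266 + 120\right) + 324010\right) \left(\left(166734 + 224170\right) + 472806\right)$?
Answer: $272832169640$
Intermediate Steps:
$\left(\left(\left(-31\right) 266 + 120\right) + 324010\right) \left(\left(166734 + 224170\right) + 472806\right) = \left(\left(-8246 + 120\right) + 324010\right) \left(390904 + 472806\right) = \left(-8126 + 324010\right) 863710 = 315884 \cdot 863710 = 272832169640$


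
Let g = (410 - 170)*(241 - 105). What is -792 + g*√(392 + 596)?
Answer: -792 + 65280*√247 ≈ 1.0252e+6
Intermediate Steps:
g = 32640 (g = 240*136 = 32640)
-792 + g*√(392 + 596) = -792 + 32640*√(392 + 596) = -792 + 32640*√988 = -792 + 32640*(2*√247) = -792 + 65280*√247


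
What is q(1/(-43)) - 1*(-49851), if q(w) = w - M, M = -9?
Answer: 2143979/43 ≈ 49860.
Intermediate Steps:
q(w) = 9 + w (q(w) = w - 1*(-9) = w + 9 = 9 + w)
q(1/(-43)) - 1*(-49851) = (9 + 1/(-43)) - 1*(-49851) = (9 - 1/43) + 49851 = 386/43 + 49851 = 2143979/43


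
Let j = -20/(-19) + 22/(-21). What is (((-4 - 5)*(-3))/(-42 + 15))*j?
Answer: -2/399 ≈ -0.0050125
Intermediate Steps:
j = 2/399 (j = -20*(-1/19) + 22*(-1/21) = 20/19 - 22/21 = 2/399 ≈ 0.0050125)
(((-4 - 5)*(-3))/(-42 + 15))*j = (((-4 - 5)*(-3))/(-42 + 15))*(2/399) = (-9*(-3)/(-27))*(2/399) = (27*(-1/27))*(2/399) = -1*2/399 = -2/399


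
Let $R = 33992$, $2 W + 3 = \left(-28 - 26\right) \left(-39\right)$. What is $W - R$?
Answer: $- \frac{65881}{2} \approx -32941.0$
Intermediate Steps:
$W = \frac{2103}{2}$ ($W = - \frac{3}{2} + \frac{\left(-28 - 26\right) \left(-39\right)}{2} = - \frac{3}{2} + \frac{\left(-54\right) \left(-39\right)}{2} = - \frac{3}{2} + \frac{1}{2} \cdot 2106 = - \frac{3}{2} + 1053 = \frac{2103}{2} \approx 1051.5$)
$W - R = \frac{2103}{2} - 33992 = - \frac{65881}{2}$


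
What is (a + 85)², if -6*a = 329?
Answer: 32761/36 ≈ 910.03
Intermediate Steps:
a = -329/6 (a = -⅙*329 = -329/6 ≈ -54.833)
(a + 85)² = (-329/6 + 85)² = (181/6)² = 32761/36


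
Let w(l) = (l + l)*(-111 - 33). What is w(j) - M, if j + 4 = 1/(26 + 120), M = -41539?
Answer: 3116299/73 ≈ 42689.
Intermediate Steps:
j = -583/146 (j = -4 + 1/(26 + 120) = -4 + 1/146 = -583/146 ≈ -3.9931)
w(l) = -288*l (w(l) = (2*l)*(-144) = -288*l)
w(j) - M = -288*(-583/146) - 1*(-41539) = 83952/73 + 41539 = 3116299/73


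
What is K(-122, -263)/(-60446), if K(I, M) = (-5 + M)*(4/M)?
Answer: -536/7948649 ≈ -6.7433e-5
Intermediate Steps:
K(I, M) = 4*(-5 + M)/M
K(-122, -263)/(-60446) = (4 - 20/(-263))/(-60446) = (4 - 20*(-1/263))*(-1/60446) = (4 + 20/263)*(-1/60446) = (1072/263)*(-1/60446) = -536/7948649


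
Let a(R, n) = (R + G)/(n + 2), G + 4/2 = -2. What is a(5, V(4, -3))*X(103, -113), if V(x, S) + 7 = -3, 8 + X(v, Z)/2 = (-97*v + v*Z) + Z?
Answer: 21751/4 ≈ 5437.8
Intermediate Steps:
G = -4 (G = -2 - 2 = -4)
X(v, Z) = -16 - 194*v + 2*Z + 2*Z*v (X(v, Z) = -16 + 2*((-97*v + v*Z) + Z) = -16 + 2*((-97*v + Z*v) + Z) = -16 + 2*(Z - 97*v + Z*v) = -16 + (-194*v + 2*Z + 2*Z*v) = -16 - 194*v + 2*Z + 2*Z*v)
V(x, S) = -10 (V(x, S) = -7 - 3 = -10)
a(R, n) = (-4 + R)/(2 + n) (a(R, n) = (R - 4)/(n + 2) = (-4 + R)/(2 + n))
a(5, V(4, -3))*X(103, -113) = ((-4 + 5)/(2 - 10))*(-16 - 194*103 + 2*(-113) + 2*(-113)*103) = (1/(-8))*(-16 - 19982 - 226 - 23278) = -⅛*1*(-43502) = -⅛*(-43502) = 21751/4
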